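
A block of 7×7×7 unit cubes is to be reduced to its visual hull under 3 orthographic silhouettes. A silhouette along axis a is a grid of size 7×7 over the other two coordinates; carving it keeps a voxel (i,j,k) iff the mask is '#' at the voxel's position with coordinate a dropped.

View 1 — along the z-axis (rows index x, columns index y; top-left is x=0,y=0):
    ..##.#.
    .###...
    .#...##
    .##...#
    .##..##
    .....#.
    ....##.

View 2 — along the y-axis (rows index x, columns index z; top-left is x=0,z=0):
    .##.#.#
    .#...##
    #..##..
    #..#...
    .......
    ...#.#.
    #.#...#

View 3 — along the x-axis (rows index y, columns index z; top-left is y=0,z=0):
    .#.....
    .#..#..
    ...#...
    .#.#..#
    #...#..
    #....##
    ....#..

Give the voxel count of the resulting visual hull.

full grid |V| = 343
V1 z: intersect with XY mask (19 set) -- 133 left
V2 y: intersect with XZ mask (17 set) -- 44 left
V3 x: intersect with YZ mask (13 set) -- 14 left

remaining voxels: 14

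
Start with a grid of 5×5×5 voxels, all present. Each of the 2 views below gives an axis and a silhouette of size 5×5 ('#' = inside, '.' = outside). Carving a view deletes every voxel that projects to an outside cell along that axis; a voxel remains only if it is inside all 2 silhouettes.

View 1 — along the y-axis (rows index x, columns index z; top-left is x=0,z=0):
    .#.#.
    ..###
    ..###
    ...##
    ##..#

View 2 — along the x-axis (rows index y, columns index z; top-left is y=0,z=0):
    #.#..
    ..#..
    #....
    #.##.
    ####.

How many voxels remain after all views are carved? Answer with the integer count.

before carving: 125 voxels (5×5×5)
  1. axis=1 (XZ plane), |mask|=13  ⇒  voxels=65
  2. axis=0 (YZ plane), |mask|=11  ⇒  voxels=22

remaining voxels: 22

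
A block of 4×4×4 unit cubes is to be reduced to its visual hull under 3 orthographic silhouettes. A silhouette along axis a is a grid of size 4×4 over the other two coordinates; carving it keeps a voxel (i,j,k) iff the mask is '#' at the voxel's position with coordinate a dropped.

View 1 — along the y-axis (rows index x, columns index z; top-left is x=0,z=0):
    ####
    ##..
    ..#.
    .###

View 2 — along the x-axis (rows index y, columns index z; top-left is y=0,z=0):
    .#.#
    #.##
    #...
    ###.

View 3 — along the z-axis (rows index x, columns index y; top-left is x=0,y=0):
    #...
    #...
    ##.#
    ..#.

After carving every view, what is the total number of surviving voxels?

initial block: 4^3 = 64
[1] y-view keeps 10 columns → grid now 40
[2] x-view keeps 9 columns → grid now 22
[3] z-view keeps 6 columns → grid now 5

voxel count = 5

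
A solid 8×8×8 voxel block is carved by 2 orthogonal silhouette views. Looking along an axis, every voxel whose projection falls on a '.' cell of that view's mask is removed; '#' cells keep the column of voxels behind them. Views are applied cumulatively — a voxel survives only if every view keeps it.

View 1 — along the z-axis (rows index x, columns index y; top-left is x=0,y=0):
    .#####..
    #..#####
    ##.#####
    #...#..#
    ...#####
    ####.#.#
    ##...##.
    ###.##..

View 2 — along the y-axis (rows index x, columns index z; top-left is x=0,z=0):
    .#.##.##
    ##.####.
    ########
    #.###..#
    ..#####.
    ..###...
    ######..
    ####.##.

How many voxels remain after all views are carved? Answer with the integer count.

|visual hull| = 229

full grid |V| = 512
after view 1 [z-axis, 41 of 64 cells solid] → remaining = 328
after view 2 [y-axis, 44 of 64 cells solid] → remaining = 229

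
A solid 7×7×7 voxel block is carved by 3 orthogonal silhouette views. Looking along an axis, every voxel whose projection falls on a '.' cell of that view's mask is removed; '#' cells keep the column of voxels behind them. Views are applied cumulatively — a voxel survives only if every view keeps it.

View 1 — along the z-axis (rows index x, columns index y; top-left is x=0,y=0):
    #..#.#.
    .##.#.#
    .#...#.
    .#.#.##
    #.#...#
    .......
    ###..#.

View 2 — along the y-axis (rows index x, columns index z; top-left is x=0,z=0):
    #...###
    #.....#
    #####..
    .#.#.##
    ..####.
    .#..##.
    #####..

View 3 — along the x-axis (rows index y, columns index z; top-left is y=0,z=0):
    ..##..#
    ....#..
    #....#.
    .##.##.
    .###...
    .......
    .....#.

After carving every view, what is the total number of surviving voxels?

before carving: 343 voxels (7×7×7)
carve view 1 (along z, XY-mask fill 20/49): 140 voxels remain
carve view 2 (along y, XZ-mask fill 27/49): 78 voxels remain
carve view 3 (along x, YZ-mask fill 14/49): 16 voxels remain

remaining voxels: 16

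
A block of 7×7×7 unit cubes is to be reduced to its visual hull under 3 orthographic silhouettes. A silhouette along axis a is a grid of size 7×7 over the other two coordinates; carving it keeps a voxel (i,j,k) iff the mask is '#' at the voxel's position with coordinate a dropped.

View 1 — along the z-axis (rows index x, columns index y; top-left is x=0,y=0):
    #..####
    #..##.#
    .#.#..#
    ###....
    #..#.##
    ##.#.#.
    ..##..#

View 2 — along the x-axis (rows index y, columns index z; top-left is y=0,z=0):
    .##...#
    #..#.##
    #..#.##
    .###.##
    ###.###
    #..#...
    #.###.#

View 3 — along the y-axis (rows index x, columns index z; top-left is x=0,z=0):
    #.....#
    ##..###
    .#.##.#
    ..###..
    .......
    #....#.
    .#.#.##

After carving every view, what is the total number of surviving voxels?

voxel count = 44

before carving: 343 voxels (7×7×7)
carve view 1 (along z, XY-mask fill 26/49): 182 voxels remain
carve view 2 (along x, YZ-mask fill 29/49): 108 voxels remain
carve view 3 (along y, XZ-mask fill 20/49): 44 voxels remain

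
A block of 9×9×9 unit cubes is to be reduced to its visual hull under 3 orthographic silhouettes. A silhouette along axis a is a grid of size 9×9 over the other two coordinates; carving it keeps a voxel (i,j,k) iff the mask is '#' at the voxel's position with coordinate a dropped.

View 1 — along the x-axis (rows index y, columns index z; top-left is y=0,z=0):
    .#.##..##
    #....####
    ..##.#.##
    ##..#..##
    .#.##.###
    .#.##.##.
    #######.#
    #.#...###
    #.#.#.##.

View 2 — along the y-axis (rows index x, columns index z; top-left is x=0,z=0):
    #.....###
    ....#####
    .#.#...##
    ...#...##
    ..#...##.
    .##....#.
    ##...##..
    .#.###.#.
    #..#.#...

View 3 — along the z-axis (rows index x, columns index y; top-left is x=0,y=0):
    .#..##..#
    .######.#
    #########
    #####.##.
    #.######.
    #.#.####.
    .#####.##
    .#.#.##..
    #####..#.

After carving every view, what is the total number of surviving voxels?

remaining voxels: 138

start: 9×9×9 = 729 voxels
[1] x-view keeps 49 columns → grid now 441
[2] y-view keeps 34 columns → grid now 195
[3] z-view keeps 57 columns → grid now 138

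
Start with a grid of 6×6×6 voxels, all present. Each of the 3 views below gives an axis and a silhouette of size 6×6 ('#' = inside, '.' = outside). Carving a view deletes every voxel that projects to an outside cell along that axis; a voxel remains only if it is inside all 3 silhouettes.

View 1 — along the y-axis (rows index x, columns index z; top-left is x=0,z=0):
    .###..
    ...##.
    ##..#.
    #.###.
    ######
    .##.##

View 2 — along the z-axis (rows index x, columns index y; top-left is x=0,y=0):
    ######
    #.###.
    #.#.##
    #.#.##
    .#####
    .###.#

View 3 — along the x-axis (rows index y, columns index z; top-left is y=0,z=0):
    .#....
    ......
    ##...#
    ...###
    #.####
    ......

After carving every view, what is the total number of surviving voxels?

full grid |V| = 216
carve view 1 (along y, XZ-mask fill 22/36): 132 voxels remain
carve view 2 (along z, XY-mask fill 27/36): 100 voxels remain
carve view 3 (along x, YZ-mask fill 12/36): 34 voxels remain

34 voxels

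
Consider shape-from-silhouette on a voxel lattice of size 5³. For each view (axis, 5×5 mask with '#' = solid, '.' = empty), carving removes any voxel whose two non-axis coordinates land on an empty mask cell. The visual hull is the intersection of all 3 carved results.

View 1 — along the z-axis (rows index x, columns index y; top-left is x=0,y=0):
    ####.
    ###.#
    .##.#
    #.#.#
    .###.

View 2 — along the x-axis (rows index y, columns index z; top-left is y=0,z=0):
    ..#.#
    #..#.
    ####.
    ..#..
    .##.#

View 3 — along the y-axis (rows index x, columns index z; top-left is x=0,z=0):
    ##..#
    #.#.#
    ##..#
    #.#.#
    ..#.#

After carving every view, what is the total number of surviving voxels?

initial block: 5^3 = 125
V1 z: intersect with XY mask (17 set) -- 85 left
V2 x: intersect with YZ mask (12 set) -- 45 left
V3 y: intersect with XZ mask (14 set) -- 24 left

|visual hull| = 24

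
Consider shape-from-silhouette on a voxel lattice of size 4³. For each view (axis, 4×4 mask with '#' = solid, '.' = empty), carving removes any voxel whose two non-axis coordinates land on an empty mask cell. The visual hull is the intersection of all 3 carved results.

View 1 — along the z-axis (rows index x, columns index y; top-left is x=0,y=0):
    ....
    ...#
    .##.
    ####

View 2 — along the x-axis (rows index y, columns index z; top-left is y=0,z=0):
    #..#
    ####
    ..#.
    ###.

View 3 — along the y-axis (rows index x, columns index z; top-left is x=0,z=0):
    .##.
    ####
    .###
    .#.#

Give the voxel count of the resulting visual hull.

remaining voxels: 11

before carving: 64 voxels (4×4×4)
[1] z-view keeps 7 columns → grid now 28
[2] x-view keeps 10 columns → grid now 18
[3] y-view keeps 11 columns → grid now 11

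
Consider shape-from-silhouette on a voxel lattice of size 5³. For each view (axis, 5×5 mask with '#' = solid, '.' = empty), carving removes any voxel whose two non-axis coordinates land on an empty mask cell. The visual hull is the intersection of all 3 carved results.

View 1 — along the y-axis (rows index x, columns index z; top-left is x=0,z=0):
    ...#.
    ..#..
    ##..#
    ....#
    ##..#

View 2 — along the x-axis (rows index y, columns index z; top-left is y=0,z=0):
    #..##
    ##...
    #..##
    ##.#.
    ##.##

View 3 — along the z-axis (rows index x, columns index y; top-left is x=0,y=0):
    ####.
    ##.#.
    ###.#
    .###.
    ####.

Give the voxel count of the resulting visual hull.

21 voxels

initial block: 5^3 = 125
  1. axis=1 (XZ plane), |mask|=9  ⇒  voxels=45
  2. axis=0 (YZ plane), |mask|=15  ⇒  voxels=29
  3. axis=2 (XY plane), |mask|=18  ⇒  voxels=21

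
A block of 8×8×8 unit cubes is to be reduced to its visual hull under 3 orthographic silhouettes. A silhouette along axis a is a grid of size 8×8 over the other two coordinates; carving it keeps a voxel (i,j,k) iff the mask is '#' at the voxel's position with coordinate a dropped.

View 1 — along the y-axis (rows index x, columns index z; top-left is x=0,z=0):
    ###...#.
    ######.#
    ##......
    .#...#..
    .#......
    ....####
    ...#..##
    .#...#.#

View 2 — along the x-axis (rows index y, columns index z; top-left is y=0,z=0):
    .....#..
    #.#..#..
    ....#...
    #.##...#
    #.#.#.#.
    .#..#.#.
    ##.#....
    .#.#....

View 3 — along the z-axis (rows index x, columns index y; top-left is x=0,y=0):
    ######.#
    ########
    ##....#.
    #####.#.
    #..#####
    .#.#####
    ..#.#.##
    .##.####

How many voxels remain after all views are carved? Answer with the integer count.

|visual hull| = 51

initial block: 8^3 = 512
step 1: project along y, AND mask (26/64) → |grid| = 208
step 2: project along x, AND mask (21/64) → |grid| = 66
step 3: project along z, AND mask (46/64) → |grid| = 51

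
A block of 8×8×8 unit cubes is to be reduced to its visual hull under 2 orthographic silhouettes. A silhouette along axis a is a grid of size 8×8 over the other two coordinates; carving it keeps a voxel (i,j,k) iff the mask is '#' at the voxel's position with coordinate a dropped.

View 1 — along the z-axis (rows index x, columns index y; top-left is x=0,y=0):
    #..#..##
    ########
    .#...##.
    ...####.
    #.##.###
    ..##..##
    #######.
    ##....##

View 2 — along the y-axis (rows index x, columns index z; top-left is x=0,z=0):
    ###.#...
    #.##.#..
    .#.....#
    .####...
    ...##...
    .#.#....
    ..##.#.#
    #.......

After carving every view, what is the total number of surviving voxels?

|visual hull| = 122

start: 8×8×8 = 512 voxels
after view 1 [z-axis, 40 of 64 cells solid] → remaining = 320
after view 2 [y-axis, 23 of 64 cells solid] → remaining = 122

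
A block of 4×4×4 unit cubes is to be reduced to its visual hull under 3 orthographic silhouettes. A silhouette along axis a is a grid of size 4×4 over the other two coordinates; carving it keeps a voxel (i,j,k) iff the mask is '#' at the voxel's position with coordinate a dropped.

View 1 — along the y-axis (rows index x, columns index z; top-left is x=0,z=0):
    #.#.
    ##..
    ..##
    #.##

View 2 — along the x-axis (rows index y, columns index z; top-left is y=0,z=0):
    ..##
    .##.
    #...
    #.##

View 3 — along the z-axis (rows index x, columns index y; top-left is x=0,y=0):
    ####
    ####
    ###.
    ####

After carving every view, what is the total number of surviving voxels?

|visual hull| = 18

full grid |V| = 64
carve view 1 (along y, XZ-mask fill 9/16): 36 voxels remain
carve view 2 (along x, YZ-mask fill 8/16): 20 voxels remain
carve view 3 (along z, XY-mask fill 15/16): 18 voxels remain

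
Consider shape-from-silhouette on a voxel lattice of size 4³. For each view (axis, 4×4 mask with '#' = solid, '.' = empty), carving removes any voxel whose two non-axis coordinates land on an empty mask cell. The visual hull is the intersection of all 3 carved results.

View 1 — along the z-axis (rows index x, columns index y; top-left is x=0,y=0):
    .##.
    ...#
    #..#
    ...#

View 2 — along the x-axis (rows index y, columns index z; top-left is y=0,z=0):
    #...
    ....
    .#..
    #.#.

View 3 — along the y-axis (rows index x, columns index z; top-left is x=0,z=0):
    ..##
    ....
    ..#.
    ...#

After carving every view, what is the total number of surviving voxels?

1 voxels

initial block: 4^3 = 64
carve view 1 (along z, XY-mask fill 6/16): 24 voxels remain
carve view 2 (along x, YZ-mask fill 4/16): 8 voxels remain
carve view 3 (along y, XZ-mask fill 4/16): 1 voxels remain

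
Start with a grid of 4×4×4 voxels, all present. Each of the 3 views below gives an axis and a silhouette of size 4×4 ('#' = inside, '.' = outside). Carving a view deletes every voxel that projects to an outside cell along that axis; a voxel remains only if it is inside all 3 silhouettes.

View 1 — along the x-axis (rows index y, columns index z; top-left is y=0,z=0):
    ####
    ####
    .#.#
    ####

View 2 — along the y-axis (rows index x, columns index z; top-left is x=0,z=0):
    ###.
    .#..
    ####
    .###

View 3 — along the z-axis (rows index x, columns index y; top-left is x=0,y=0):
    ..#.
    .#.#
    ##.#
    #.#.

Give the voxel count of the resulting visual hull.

remaining voxels: 20

full grid |V| = 64
after view 1 [x-axis, 14 of 16 cells solid] → remaining = 56
after view 2 [y-axis, 11 of 16 cells solid] → remaining = 39
after view 3 [z-axis, 8 of 16 cells solid] → remaining = 20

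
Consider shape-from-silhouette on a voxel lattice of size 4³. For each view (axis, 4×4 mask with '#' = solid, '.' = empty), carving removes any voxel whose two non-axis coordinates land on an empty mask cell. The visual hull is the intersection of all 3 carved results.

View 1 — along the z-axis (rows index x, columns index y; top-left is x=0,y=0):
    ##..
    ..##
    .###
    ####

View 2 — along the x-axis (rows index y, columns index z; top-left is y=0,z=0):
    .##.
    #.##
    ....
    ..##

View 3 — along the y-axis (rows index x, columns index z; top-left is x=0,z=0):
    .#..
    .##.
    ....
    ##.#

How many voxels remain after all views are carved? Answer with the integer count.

remaining voxels: 6

full grid |V| = 64
V1 z: intersect with XY mask (11 set) -- 44 left
V2 x: intersect with YZ mask (7 set) -- 19 left
V3 y: intersect with XZ mask (6 set) -- 6 left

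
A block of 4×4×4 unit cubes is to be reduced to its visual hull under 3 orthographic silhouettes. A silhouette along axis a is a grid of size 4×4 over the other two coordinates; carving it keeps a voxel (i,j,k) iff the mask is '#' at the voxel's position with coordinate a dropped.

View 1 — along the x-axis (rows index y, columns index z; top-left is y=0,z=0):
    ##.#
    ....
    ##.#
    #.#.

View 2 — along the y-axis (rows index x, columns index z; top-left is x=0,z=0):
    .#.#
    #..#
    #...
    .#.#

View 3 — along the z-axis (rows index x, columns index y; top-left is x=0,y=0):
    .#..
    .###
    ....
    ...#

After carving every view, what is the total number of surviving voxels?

remaining voxels: 3

full grid |V| = 64
V1 x: intersect with YZ mask (8 set) -- 32 left
V2 y: intersect with XZ mask (7 set) -- 16 left
V3 z: intersect with XY mask (5 set) -- 3 left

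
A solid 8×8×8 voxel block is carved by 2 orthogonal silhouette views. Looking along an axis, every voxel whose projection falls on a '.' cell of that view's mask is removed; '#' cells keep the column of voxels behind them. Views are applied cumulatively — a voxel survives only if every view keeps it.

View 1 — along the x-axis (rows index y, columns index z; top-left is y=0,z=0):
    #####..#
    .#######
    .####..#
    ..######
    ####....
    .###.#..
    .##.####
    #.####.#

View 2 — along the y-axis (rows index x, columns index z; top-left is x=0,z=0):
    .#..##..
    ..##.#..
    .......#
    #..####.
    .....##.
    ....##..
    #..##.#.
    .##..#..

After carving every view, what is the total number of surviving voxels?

before carving: 512 voxels (8×8×8)
V1 x: intersect with YZ mask (44 set) -- 352 left
V2 y: intersect with XZ mask (23 set) -- 124 left

|visual hull| = 124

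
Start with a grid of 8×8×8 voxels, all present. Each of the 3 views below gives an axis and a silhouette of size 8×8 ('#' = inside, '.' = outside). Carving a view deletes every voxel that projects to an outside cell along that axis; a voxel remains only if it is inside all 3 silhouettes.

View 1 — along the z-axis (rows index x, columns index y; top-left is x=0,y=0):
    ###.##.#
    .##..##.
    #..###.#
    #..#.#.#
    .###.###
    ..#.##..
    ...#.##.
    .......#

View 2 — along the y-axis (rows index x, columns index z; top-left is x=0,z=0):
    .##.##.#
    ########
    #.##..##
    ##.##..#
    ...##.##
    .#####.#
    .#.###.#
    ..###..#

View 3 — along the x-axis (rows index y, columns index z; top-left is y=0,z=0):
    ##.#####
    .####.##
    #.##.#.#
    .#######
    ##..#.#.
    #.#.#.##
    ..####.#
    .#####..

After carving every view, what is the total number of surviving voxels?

initial block: 8^3 = 512
[1] z-view keeps 32 columns → grid now 256
[2] y-view keeps 42 columns → grid now 168
[3] x-view keeps 44 columns → grid now 113

remaining voxels: 113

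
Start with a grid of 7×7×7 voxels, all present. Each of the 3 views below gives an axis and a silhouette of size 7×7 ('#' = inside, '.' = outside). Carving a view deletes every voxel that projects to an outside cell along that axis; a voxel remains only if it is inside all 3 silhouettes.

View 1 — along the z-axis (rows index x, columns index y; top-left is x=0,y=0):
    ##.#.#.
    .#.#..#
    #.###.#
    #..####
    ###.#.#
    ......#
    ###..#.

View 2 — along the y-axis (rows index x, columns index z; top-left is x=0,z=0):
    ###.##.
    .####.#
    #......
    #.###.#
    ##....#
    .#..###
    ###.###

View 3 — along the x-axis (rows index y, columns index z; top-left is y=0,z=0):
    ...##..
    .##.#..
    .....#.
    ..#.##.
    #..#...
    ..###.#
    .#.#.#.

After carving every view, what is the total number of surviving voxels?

|visual hull| = 41

start: 7×7×7 = 343 voxels
V1 z: intersect with XY mask (27 set) -- 189 left
V2 y: intersect with XZ mask (29 set) -- 108 left
V3 x: intersect with YZ mask (18 set) -- 41 left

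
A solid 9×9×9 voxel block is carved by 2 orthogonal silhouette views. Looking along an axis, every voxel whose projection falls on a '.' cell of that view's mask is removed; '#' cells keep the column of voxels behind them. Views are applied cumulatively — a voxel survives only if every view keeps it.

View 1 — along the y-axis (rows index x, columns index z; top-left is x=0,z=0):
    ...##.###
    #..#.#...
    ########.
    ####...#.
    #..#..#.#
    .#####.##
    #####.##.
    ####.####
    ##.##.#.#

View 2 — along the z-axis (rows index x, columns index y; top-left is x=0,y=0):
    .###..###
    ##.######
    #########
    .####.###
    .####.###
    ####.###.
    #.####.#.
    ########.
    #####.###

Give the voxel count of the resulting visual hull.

before carving: 729 voxels (9×9×9)
[1] y-view keeps 53 columns → grid now 477
[2] z-view keeps 66 columns → grid now 392

|visual hull| = 392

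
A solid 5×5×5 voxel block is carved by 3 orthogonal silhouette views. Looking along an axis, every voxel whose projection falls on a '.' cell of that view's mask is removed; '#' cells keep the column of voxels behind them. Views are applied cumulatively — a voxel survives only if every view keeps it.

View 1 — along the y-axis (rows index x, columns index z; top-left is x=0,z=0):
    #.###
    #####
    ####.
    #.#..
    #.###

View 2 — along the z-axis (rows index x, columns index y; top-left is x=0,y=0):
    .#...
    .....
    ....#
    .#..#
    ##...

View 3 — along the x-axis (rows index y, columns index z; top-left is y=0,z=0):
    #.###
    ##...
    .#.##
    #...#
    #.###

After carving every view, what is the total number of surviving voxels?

before carving: 125 voxels (5×5×5)
carve view 1 (along y, XZ-mask fill 19/25): 95 voxels remain
carve view 2 (along z, XY-mask fill 6/25): 20 voxels remain
carve view 3 (along x, YZ-mask fill 15/25): 12 voxels remain

12 voxels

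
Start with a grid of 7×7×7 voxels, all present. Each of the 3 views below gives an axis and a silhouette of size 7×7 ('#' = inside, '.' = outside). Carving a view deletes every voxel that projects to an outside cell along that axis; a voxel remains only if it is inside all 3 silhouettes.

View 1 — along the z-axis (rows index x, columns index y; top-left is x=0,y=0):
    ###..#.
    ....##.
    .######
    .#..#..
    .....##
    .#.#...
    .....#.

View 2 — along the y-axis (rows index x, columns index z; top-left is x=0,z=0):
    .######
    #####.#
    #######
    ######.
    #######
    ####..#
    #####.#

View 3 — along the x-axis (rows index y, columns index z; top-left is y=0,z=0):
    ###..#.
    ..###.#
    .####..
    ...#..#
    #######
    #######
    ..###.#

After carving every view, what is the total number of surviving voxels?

full grid |V| = 343
after view 1 [z-axis, 19 of 49 cells solid] → remaining = 133
after view 2 [y-axis, 43 of 49 cells solid] → remaining = 120
after view 3 [x-axis, 32 of 49 cells solid] → remaining = 88

voxel count = 88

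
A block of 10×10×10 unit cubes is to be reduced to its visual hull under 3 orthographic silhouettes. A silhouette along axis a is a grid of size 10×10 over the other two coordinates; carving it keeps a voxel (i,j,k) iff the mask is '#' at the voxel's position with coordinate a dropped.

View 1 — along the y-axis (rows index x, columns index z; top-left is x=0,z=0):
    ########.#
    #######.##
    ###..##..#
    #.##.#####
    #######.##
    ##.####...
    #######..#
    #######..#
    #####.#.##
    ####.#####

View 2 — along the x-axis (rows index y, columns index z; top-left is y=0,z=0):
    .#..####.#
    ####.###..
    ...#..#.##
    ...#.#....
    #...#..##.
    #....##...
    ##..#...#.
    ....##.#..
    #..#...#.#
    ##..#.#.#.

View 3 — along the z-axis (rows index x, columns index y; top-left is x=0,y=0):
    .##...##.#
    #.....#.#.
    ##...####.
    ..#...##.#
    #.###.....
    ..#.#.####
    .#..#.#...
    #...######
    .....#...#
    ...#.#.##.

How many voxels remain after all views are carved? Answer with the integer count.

before carving: 1000 voxels (10×10×10)
carve view 1 (along y, XZ-mask fill 80/100): 800 voxels remain
carve view 2 (along x, YZ-mask fill 42/100): 333 voxels remain
carve view 3 (along z, XY-mask fill 44/100): 140 voxels remain

voxel count = 140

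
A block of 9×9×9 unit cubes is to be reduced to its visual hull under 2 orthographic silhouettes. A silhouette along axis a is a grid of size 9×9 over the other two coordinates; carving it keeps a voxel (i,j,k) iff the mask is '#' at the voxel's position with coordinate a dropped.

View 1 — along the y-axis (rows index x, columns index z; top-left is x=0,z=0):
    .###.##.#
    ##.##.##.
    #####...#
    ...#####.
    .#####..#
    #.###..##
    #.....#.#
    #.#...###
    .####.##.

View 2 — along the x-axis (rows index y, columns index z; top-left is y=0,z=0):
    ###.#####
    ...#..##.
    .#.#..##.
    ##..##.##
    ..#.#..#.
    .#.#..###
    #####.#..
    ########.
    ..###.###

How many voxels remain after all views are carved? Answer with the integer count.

273 voxels

start: 9×9×9 = 729 voxels
  1. axis=1 (XZ plane), |mask|=49  ⇒  voxels=441
  2. axis=0 (YZ plane), |mask|=49  ⇒  voxels=273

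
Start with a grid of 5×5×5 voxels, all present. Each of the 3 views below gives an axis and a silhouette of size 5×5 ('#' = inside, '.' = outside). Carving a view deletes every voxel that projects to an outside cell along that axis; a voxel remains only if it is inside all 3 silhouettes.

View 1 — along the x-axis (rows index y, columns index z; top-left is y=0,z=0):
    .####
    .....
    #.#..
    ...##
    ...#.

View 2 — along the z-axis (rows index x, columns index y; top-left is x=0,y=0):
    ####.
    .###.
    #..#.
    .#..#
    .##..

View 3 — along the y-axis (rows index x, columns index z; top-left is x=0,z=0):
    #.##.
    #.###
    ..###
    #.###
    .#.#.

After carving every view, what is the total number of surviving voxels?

full grid |V| = 125
carve view 1 (along x, YZ-mask fill 9/25): 45 voxels remain
carve view 2 (along z, XY-mask fill 13/25): 21 voxels remain
carve view 3 (along y, XZ-mask fill 16/25): 15 voxels remain

|visual hull| = 15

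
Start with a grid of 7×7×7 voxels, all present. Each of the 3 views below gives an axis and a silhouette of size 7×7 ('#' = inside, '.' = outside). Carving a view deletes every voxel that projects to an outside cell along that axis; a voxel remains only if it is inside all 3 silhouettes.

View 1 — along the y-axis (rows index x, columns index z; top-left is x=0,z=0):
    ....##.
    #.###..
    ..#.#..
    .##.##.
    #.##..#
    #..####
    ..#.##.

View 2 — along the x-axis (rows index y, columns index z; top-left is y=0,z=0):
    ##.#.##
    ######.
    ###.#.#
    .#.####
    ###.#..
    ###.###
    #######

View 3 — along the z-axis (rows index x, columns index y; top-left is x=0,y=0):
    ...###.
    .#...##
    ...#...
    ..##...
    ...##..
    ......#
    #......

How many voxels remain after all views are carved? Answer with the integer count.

remaining voxels: 33

start: 7×7×7 = 343 voxels
  1. axis=1 (XZ plane), |mask|=24  ⇒  voxels=168
  2. axis=0 (YZ plane), |mask|=38  ⇒  voxels=128
  3. axis=2 (XY plane), |mask|=13  ⇒  voxels=33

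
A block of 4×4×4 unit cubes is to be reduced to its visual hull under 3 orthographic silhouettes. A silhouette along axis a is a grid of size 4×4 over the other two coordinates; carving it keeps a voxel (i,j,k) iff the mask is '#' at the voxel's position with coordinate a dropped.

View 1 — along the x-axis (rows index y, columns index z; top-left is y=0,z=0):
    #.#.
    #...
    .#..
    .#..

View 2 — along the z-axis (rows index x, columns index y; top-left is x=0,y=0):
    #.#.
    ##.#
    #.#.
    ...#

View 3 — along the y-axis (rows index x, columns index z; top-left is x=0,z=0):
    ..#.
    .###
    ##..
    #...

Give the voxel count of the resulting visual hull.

initial block: 4^3 = 64
  1. axis=0 (YZ plane), |mask|=5  ⇒  voxels=20
  2. axis=2 (XY plane), |mask|=8  ⇒  voxels=11
  3. axis=1 (XZ plane), |mask|=7  ⇒  voxels=5

voxel count = 5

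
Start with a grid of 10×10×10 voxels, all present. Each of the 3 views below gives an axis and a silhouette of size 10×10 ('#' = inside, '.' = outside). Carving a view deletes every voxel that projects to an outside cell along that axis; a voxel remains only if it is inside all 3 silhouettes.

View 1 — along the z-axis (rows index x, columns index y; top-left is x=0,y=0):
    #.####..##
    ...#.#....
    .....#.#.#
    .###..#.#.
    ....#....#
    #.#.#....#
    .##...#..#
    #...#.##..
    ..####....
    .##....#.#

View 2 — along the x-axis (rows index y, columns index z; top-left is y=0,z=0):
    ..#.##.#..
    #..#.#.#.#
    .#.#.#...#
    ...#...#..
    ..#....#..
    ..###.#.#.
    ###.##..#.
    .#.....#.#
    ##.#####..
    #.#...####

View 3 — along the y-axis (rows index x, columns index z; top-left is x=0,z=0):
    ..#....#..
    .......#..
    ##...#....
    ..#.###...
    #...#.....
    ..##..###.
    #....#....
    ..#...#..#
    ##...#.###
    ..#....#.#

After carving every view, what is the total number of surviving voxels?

initial block: 10^3 = 1000
after view 1 [z-axis, 39 of 100 cells solid] → remaining = 390
after view 2 [x-axis, 44 of 100 cells solid] → remaining = 166
after view 3 [y-axis, 31 of 100 cells solid] → remaining = 54

54 voxels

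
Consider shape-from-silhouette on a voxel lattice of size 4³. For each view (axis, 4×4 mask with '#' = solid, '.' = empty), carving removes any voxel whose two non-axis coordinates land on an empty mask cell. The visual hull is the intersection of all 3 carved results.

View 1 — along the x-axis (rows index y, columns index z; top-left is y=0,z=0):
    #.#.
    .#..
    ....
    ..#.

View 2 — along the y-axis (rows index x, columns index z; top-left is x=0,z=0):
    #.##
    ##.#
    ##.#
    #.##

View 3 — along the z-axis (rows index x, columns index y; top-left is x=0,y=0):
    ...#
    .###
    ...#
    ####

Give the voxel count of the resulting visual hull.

full grid |V| = 64
after view 1 [x-axis, 4 of 16 cells solid] → remaining = 16
after view 2 [y-axis, 12 of 16 cells solid] → remaining = 10
after view 3 [z-axis, 9 of 16 cells solid] → remaining = 5

5 voxels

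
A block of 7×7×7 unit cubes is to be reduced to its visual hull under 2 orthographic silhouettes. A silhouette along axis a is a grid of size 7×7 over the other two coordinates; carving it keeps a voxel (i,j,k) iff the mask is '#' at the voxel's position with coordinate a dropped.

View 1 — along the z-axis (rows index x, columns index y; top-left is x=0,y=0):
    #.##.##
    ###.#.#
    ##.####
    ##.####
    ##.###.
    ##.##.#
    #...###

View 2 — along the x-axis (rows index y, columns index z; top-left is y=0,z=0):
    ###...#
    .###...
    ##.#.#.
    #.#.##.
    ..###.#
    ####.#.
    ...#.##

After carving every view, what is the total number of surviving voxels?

|visual hull| = 138

initial block: 7^3 = 343
V1 z: intersect with XY mask (36 set) -- 252 left
V2 x: intersect with YZ mask (27 set) -- 138 left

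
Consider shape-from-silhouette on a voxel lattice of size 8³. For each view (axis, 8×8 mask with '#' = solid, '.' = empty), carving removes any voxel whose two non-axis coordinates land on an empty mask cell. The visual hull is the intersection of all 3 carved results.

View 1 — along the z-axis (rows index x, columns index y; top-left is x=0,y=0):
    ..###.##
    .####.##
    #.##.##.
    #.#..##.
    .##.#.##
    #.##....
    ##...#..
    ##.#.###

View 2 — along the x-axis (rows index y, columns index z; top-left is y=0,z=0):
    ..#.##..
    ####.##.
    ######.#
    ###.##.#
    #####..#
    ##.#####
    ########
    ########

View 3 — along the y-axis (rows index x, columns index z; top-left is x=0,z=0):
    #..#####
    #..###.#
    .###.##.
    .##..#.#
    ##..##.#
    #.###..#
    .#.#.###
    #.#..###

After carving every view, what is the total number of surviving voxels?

before carving: 512 voxels (8×8×8)
[1] z-view keeps 37 columns → grid now 296
[2] x-view keeps 51 columns → grid now 237
[3] y-view keeps 40 columns → grid now 149

voxel count = 149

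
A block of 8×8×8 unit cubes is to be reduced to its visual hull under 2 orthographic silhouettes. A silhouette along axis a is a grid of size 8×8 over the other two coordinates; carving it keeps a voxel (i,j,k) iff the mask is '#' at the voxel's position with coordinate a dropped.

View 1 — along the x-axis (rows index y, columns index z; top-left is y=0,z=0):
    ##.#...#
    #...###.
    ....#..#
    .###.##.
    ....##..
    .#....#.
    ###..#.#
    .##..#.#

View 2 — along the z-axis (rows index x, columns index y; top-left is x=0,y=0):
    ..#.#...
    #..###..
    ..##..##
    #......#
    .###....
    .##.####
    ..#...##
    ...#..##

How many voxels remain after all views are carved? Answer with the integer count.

|visual hull| = 96

initial block: 8^3 = 512
[1] x-view keeps 28 columns → grid now 224
[2] z-view keeps 27 columns → grid now 96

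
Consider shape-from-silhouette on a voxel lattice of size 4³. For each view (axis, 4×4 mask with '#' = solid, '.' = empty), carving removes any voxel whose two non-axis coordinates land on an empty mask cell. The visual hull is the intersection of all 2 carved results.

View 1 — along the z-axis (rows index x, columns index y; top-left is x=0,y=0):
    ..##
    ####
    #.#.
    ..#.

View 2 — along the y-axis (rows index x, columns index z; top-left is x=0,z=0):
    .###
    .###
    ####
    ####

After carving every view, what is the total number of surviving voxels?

|visual hull| = 30

start: 4×4×4 = 64 voxels
  1. axis=2 (XY plane), |mask|=9  ⇒  voxels=36
  2. axis=1 (XZ plane), |mask|=14  ⇒  voxels=30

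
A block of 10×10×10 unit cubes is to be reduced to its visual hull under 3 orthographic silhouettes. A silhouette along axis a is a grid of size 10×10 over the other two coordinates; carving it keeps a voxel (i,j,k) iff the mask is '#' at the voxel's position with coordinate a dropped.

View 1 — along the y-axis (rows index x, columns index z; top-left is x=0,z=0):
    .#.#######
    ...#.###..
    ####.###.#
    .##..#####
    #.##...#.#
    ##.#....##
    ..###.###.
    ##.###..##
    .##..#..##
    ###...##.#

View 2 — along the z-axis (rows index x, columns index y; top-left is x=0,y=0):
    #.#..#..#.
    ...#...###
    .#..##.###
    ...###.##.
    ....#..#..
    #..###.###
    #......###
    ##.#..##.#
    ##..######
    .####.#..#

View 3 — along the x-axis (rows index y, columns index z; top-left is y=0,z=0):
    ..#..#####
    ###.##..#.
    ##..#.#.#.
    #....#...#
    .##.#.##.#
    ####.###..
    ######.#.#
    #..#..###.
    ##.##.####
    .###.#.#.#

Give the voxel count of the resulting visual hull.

before carving: 1000 voxels (10×10×10)
[1] y-view keeps 61 columns → grid now 610
[2] z-view keeps 52 columns → grid now 318
[3] x-view keeps 60 columns → grid now 197

remaining voxels: 197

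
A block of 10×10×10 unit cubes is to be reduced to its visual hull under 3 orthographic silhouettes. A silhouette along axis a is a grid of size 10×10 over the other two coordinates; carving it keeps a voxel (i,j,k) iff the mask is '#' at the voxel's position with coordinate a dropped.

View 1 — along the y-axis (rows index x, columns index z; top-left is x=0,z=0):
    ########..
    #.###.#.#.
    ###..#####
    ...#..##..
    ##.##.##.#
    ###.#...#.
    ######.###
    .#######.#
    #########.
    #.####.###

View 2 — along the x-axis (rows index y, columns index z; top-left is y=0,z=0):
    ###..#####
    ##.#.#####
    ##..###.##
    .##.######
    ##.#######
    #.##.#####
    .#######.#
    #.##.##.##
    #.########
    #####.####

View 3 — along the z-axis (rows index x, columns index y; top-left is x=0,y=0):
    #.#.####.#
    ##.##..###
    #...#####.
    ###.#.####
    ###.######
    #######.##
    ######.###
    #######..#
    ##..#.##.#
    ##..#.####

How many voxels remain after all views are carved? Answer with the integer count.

428 voxels

start: 10×10×10 = 1000 voxels
step 1: project along y, AND mask (71/100) → |grid| = 710
step 2: project along x, AND mask (81/100) → |grid| = 565
step 3: project along z, AND mask (76/100) → |grid| = 428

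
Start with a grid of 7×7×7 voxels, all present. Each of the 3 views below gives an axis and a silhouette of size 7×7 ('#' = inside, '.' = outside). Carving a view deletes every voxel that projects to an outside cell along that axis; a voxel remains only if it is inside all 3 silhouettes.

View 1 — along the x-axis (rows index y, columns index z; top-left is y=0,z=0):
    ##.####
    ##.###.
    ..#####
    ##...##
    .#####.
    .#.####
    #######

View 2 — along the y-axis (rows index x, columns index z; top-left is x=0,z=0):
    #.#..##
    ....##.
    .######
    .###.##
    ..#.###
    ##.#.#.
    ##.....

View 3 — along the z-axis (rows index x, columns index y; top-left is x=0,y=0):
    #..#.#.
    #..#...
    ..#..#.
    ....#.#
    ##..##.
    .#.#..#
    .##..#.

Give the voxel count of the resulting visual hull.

55 voxels

before carving: 343 voxels (7×7×7)
step 1: project along x, AND mask (37/49) → |grid| = 259
step 2: project along y, AND mask (27/49) → |grid| = 146
step 3: project along z, AND mask (19/49) → |grid| = 55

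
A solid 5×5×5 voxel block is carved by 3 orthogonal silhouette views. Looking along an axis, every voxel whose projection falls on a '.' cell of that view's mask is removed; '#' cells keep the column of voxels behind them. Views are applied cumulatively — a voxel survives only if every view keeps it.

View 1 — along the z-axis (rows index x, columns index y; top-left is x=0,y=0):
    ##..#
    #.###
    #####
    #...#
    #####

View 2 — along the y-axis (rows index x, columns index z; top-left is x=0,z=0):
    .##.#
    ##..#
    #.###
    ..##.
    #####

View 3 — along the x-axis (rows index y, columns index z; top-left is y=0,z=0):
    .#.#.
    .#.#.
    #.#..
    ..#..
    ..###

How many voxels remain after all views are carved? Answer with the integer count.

|visual hull| = 28

initial block: 5^3 = 125
  1. axis=2 (XY plane), |mask|=19  ⇒  voxels=95
  2. axis=1 (XZ plane), |mask|=17  ⇒  voxels=70
  3. axis=0 (YZ plane), |mask|=10  ⇒  voxels=28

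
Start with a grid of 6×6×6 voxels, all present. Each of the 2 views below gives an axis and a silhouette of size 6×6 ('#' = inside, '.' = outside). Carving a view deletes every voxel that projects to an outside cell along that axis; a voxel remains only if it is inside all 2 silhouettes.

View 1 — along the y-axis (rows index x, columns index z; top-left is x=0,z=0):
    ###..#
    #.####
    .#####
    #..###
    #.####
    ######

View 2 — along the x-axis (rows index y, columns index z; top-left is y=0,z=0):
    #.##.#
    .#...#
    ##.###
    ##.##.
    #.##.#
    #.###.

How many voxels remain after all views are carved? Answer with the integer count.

before carving: 216 voxels (6×6×6)
[1] y-view keeps 29 columns → grid now 174
[2] x-view keeps 23 columns → grid now 113

remaining voxels: 113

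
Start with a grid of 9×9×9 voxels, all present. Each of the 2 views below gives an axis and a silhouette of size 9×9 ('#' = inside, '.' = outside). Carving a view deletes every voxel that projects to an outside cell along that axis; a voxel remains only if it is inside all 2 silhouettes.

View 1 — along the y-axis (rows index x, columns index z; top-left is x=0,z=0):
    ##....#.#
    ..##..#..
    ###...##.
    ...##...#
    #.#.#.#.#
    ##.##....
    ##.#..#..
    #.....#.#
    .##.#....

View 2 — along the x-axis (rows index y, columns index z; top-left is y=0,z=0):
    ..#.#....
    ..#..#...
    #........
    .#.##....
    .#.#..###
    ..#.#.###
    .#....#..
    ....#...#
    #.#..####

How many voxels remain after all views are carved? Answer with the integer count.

110 voxels

initial block: 9^3 = 729
[1] y-view keeps 34 columns → grid now 306
[2] x-view keeps 28 columns → grid now 110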